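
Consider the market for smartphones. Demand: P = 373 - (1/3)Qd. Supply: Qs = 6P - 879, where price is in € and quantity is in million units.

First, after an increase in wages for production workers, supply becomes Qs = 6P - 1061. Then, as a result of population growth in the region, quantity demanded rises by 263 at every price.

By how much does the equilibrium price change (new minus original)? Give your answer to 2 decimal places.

Before the shock: 1119 - 3P = 6P - 879 ⇒ 1998 = 9P ⇒ P = 222, Q = 453.
The shock moves the curves to Qd = 1382 - 3P and Qs = 6P - 1061.
Equate the new curves: 1382 - 3P = 6P - 1061, giving 2443 = 9P, P = 2443/9 ≈ 271.4444, Q = 1703/3 ≈ 567.6667.
ΔP = 271.4444 − 222 = +49.44.

+49.44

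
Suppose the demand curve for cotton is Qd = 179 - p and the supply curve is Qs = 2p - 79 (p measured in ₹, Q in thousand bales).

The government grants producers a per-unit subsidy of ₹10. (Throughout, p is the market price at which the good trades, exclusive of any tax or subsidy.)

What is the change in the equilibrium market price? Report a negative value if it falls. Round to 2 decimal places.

-6.67

Solve the original market: 179 - p = 2p - 79, hence p = 86 and Q = 93.
Since sellers receive the price plus the subsidy, the effective supply curve becomes Qs = 2p - 59.
Clearing the new market: 179 - p = 2p - 59, so p = 238/3 ≈ 79.3333 and Q = 299/3 ≈ 99.6667.
Δp = 79.3333 − 86 = -6.67.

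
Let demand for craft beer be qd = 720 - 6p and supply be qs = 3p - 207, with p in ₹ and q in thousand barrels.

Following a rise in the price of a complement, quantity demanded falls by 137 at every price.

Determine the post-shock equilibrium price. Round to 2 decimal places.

87.78

Original equilibrium: 720 - 6p = 3p - 207 gives 927 = 9p, so p = 103 and q = 102.
After the shift, demand is qd = 583 - 6p and supply is qs = 3p - 207.
Equate the new curves: 583 - 6p = 3p - 207, giving 790 = 9p, p = 790/9 ≈ 87.7778, q = 169/3 ≈ 56.3333.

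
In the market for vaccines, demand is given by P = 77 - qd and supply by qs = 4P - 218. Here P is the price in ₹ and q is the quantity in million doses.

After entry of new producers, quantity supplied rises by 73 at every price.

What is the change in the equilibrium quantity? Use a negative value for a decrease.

Original equilibrium: 77 - P = 4P - 218 gives 295 = 5P, so P = 59 and q = 18.
With the change applied: demand qd = 77 - P, supply qs = 4P - 145.
Setting them equal: 77 - P = 4P - 145 → 222 = 5P, so P = 44.4 and q = 32.6.
Δq = 32.6 − 18 = +14.6.

+14.6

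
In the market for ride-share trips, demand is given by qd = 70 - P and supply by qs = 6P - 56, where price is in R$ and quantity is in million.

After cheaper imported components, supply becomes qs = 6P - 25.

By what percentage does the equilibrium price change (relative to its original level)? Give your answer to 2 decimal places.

-24.60

Before the shock: 70 - P = 6P - 56 ⇒ 126 = 7P ⇒ P = 18, q = 52.
After the shift, demand is qd = 70 - P and supply is qs = 6P - 25.
New equilibrium: 70 - P = 6P - 25 ⇒ 95 = 7P ⇒ P = 95/7 ≈ 13.5714, q = 395/7 ≈ 56.4286.
%ΔP = (13.5714 − 18) / 18 × 100 = -24.60%.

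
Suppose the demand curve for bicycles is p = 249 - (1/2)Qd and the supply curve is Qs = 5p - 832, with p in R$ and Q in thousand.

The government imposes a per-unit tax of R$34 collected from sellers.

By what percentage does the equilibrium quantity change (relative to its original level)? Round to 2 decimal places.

Initially, 498 - 2p = 5p - 832, so 1330 = 7p and p = 190, Q = 118.
Since sellers keep the price net of the tax, the effective supply curve becomes Qs = 5p - 1002.
Equate the new curves: 498 - 2p = 5p - 1002, giving 1500 = 7p, p = 1500/7 ≈ 214.2857, Q = 486/7 ≈ 69.4286.
%ΔQ = (69.4286 − 118) / 118 × 100 = -41.16%.

-41.16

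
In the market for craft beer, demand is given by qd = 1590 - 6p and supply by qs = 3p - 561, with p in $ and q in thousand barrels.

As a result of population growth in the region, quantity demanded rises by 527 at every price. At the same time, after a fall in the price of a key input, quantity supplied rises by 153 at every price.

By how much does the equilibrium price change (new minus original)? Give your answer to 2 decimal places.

Initially, 1590 - 6p = 3p - 561, so 2151 = 9p and p = 239, q = 156.
The new curves are qd = 2117 - 6p (demand) and qs = 3p - 408 (supply).
Equate the new curves: 2117 - 6p = 3p - 408, giving 2525 = 9p, p = 2525/9 ≈ 280.5556, q = 1301/3 ≈ 433.6667.
Δp = 280.5556 − 239 = +41.56.

+41.56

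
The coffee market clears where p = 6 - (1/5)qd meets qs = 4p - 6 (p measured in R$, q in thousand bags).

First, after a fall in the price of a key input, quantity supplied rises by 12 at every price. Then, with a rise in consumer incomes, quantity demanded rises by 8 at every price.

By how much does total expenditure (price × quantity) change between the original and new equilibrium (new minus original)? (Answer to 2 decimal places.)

Original equilibrium: 30 - 5p = 4p - 6 gives 36 = 9p, so p = 4 and q = 10.
The shock moves the curves to qd = 38 - 5p and qs = 4p + 6.
Clearing the new market: 38 - 5p = 4p + 6, so p = 32/9 ≈ 3.5556 and q = 182/9 ≈ 20.2222.
Expenditure moves from 4×10 = 40 to 3.5556×20.2222 = 71.9012; change = +31.90.

+31.90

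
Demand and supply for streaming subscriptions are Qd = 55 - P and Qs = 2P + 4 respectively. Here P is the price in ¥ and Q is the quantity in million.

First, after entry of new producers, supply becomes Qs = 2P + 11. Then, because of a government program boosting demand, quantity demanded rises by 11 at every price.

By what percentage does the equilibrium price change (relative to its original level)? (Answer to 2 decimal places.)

Initially, 55 - P = 2P + 4, so 51 = 3P and P = 17, Q = 38.
The new curves are Qd = 66 - P (demand) and Qs = 2P + 11 (supply).
Clearing the new market: 66 - P = 2P + 11, so P = 55/3 ≈ 18.3333 and Q = 143/3 ≈ 47.6667.
%ΔP = (18.3333 − 17) / 17 × 100 = +7.84%.

+7.84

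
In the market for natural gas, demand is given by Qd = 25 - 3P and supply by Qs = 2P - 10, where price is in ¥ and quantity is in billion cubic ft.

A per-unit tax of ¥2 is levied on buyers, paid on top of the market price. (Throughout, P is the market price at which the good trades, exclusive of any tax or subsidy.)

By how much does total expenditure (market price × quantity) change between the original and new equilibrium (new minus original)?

-18.72

Solve the original market: 25 - 3P = 2P - 10, hence P = 7 and Q = 4.
Since buyers pay the price plus the tax, the effective demand curve becomes Qd = 19 - 3P.
Clearing the new market: 19 - 3P = 2P - 10, so P = 5.8 and Q = 1.6.
Expenditure moves from 7×4 = 28 to 5.8×1.6 = 9.28; change = -18.72.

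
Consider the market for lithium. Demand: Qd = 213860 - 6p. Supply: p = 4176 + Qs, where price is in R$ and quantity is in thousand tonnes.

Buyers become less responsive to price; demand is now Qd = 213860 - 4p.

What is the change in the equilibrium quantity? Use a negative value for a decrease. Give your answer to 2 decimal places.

Initially, 213860 - 6p = p - 4176, so 218036 = 7p and p = 31148, Q = 26972.
With the change applied: demand Qd = 213860 - 4p, supply Qs = p - 4176.
Equate the new curves: 213860 - 4p = p - 4176, giving 218036 = 5p, p = 43607.2, Q = 39431.2.
ΔQ = 39431.2 − 26972 = +12459.20.

+12459.20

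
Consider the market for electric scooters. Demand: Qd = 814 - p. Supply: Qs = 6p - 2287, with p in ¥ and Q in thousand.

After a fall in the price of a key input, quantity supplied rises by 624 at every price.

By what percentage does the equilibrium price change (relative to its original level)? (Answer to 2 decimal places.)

Solve the original market: 814 - p = 6p - 2287, hence p = 443 and Q = 371.
The shock moves the curves to Qd = 814 - p and Qs = 6p - 1663.
Clearing the new market: 814 - p = 6p - 1663, so p = 2477/7 ≈ 353.8571 and Q = 3221/7 ≈ 460.1429.
%Δp = (353.8571 − 443) / 443 × 100 = -20.12%.

-20.12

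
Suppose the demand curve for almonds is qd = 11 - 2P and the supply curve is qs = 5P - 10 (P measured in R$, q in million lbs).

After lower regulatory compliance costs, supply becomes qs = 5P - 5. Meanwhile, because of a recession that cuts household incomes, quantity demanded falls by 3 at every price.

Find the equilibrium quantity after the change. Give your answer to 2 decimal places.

Before the shock: 11 - 2P = 5P - 10 ⇒ 21 = 7P ⇒ P = 3, q = 5.
After the shift, demand is qd = 8 - 2P and supply is qs = 5P - 5.
Setting them equal: 8 - 2P = 5P - 5 → 13 = 7P, so P = 13/7 ≈ 1.8571 and q = 30/7 ≈ 4.2857.

4.29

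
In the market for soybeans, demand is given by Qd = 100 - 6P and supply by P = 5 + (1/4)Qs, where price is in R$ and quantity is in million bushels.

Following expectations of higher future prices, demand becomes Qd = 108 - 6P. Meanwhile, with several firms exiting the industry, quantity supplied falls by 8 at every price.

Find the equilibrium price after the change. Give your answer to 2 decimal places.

Original equilibrium: 100 - 6P = 4P - 20 gives 120 = 10P, so P = 12 and Q = 28.
After the shift, demand is Qd = 108 - 6P and supply is Qs = 4P - 28.
Equate the new curves: 108 - 6P = 4P - 28, giving 136 = 10P, P = 13.6, Q = 26.4.

13.60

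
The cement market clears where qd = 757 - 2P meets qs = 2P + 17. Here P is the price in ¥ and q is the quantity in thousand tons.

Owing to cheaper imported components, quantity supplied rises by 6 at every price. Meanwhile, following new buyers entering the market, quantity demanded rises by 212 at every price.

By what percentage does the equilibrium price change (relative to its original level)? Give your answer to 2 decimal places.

Original equilibrium: 757 - 2P = 2P + 17 gives 740 = 4P, so P = 185 and q = 387.
After the shift, demand is qd = 969 - 2P and supply is qs = 2P + 23.
New equilibrium: 969 - 2P = 2P + 23 ⇒ 946 = 4P ⇒ P = 236.5, q = 496.
%ΔP = (236.5 − 185) / 185 × 100 = +27.84%.

+27.84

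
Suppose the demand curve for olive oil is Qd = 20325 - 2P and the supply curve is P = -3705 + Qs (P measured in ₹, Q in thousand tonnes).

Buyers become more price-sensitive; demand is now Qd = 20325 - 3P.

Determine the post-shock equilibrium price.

Original equilibrium: 20325 - 2P = P + 3705 gives 16620 = 3P, so P = 5540 and Q = 9245.
The shock moves the curves to Qd = 20325 - 3P and Qs = P + 3705.
Setting them equal: 20325 - 3P = P + 3705 → 16620 = 4P, so P = 4155 and Q = 7860.

4155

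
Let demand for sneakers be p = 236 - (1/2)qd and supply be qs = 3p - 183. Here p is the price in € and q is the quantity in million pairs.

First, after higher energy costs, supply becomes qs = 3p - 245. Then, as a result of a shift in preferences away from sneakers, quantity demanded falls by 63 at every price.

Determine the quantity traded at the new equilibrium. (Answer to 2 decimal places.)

147.40

Solve the original market: 472 - 2p = 3p - 183, hence p = 131 and q = 210.
The shock moves the curves to qd = 409 - 2p and qs = 3p - 245.
Equate the new curves: 409 - 2p = 3p - 245, giving 654 = 5p, p = 130.8, q = 147.4.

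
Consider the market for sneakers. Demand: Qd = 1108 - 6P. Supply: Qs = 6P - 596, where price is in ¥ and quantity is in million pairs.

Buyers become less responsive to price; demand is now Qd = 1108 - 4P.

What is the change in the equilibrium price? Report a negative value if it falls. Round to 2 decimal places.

+28.40

Before the shock: 1108 - 6P = 6P - 596 ⇒ 1704 = 12P ⇒ P = 142, Q = 256.
With the change applied: demand Qd = 1108 - 4P, supply Qs = 6P - 596.
Setting them equal: 1108 - 4P = 6P - 596 → 1704 = 10P, so P = 170.4 and Q = 426.4.
ΔP = 170.4 − 142 = +28.40.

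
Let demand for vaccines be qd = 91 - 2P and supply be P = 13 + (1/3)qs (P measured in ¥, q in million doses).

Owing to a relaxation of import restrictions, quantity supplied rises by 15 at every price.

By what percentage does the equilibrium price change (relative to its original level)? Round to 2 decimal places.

-11.54

Original equilibrium: 91 - 2P = 3P - 39 gives 130 = 5P, so P = 26 and q = 39.
After the shift, demand is qd = 91 - 2P and supply is qs = 3P - 24.
New equilibrium: 91 - 2P = 3P - 24 ⇒ 115 = 5P ⇒ P = 23, q = 45.
%ΔP = (23 − 26) / 26 × 100 = -11.54%.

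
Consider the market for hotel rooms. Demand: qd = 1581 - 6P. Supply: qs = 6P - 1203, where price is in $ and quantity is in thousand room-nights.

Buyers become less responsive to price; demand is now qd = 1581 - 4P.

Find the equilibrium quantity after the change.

Original equilibrium: 1581 - 6P = 6P - 1203 gives 2784 = 12P, so P = 232 and q = 189.
With the change applied: demand qd = 1581 - 4P, supply qs = 6P - 1203.
Setting them equal: 1581 - 4P = 6P - 1203 → 2784 = 10P, so P = 278.4 and q = 467.4.

467.4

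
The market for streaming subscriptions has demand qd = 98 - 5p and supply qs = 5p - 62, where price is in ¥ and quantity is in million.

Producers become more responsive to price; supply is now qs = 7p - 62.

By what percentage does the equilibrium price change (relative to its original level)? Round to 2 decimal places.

-16.67

Initially, 98 - 5p = 5p - 62, so 160 = 10p and p = 16, q = 18.
The new curves are qd = 98 - 5p (demand) and qs = 7p - 62 (supply).
Equate the new curves: 98 - 5p = 7p - 62, giving 160 = 12p, p = 40/3 ≈ 13.3333, q = 94/3 ≈ 31.3333.
%Δp = (13.3333 − 16) / 16 × 100 = -16.67%.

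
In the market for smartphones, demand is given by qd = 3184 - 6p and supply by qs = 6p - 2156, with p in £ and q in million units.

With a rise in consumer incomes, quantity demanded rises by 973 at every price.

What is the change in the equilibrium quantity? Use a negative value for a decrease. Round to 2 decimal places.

Solve the original market: 3184 - 6p = 6p - 2156, hence p = 445 and q = 514.
The new curves are qd = 4157 - 6p (demand) and qs = 6p - 2156 (supply).
New equilibrium: 4157 - 6p = 6p - 2156 ⇒ 6313 = 12p ⇒ p = 6313/12 ≈ 526.0833, q = 1000.5.
Δq = 1000.5 − 514 = +486.50.

+486.50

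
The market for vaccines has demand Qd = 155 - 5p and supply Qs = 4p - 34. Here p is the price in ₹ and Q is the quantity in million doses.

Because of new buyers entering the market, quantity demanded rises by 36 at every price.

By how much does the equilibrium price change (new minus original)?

Original equilibrium: 155 - 5p = 4p - 34 gives 189 = 9p, so p = 21 and Q = 50.
With the change applied: demand Qd = 191 - 5p, supply Qs = 4p - 34.
New equilibrium: 191 - 5p = 4p - 34 ⇒ 225 = 9p ⇒ p = 25, Q = 66.
Δp = 25 − 21 = +4.

+4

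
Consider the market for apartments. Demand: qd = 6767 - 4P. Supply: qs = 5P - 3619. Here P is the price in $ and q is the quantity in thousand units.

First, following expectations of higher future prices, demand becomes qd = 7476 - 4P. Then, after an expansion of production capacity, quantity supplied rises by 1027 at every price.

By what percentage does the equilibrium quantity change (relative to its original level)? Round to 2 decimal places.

+39.53

Solve the original market: 6767 - 4P = 5P - 3619, hence P = 1154 and q = 2151.
The new curves are qd = 7476 - 4P (demand) and qs = 5P - 2592 (supply).
Equate the new curves: 7476 - 4P = 5P - 2592, giving 10068 = 9P, P = 3356/3 ≈ 1118.6667, q = 9004/3 ≈ 3001.3333.
%Δq = (3001.3333 − 2151) / 2151 × 100 = +39.53%.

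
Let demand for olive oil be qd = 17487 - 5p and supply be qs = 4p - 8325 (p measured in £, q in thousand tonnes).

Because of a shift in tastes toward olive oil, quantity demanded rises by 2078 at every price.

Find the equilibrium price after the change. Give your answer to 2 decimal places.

3098.89

Before the shock: 17487 - 5p = 4p - 8325 ⇒ 25812 = 9p ⇒ p = 2868, q = 3147.
With the change applied: demand qd = 19565 - 5p, supply qs = 4p - 8325.
Equate the new curves: 19565 - 5p = 4p - 8325, giving 27890 = 9p, p = 27890/9 ≈ 3098.8889, q = 36635/9 ≈ 4070.5556.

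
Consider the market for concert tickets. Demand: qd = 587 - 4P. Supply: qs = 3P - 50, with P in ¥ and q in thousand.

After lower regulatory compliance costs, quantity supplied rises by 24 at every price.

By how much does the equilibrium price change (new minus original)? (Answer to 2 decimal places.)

Original equilibrium: 587 - 4P = 3P - 50 gives 637 = 7P, so P = 91 and q = 223.
The new curves are qd = 587 - 4P (demand) and qs = 3P - 26 (supply).
Equate the new curves: 587 - 4P = 3P - 26, giving 613 = 7P, P = 613/7 ≈ 87.5714, q = 1657/7 ≈ 236.7143.
ΔP = 87.5714 − 91 = -3.43.

-3.43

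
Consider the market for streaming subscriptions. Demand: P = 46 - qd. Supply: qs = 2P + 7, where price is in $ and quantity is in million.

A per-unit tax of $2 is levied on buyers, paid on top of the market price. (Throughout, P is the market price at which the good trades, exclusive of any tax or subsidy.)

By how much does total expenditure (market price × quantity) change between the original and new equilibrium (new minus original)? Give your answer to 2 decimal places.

-38.44

Initially, 46 - P = 2P + 7, so 39 = 3P and P = 13, q = 33.
Since buyers pay the price plus the tax, the effective demand curve becomes qd = 44 - P.
New equilibrium: 44 - P = 2P + 7 ⇒ 37 = 3P ⇒ P = 37/3 ≈ 12.3333, q = 95/3 ≈ 31.6667.
Expenditure moves from 13×33 = 429 to 12.3333×31.6667 = 390.5556; change = -38.44.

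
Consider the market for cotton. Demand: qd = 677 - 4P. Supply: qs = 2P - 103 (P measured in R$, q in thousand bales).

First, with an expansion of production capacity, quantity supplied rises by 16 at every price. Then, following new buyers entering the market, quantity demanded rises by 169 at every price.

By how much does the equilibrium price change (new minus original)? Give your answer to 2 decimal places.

Before the shock: 677 - 4P = 2P - 103 ⇒ 780 = 6P ⇒ P = 130, q = 157.
With the change applied: demand qd = 846 - 4P, supply qs = 2P - 87.
Clearing the new market: 846 - 4P = 2P - 87, so P = 155.5 and q = 224.
ΔP = 155.5 − 130 = +25.50.

+25.50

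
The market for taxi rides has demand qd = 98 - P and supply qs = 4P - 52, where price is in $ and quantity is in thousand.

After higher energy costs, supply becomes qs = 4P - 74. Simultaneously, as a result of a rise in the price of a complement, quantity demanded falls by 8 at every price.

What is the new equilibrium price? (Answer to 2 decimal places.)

32.80

Solve the original market: 98 - P = 4P - 52, hence P = 30 and q = 68.
The shock moves the curves to qd = 90 - P and qs = 4P - 74.
Equate the new curves: 90 - P = 4P - 74, giving 164 = 5P, P = 32.8, q = 57.2.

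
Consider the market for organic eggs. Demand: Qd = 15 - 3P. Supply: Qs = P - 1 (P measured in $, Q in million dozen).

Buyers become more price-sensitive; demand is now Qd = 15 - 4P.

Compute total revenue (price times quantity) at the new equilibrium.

7.04

Original equilibrium: 15 - 3P = P - 1 gives 16 = 4P, so P = 4 and Q = 3.
After the shift, demand is Qd = 15 - 4P and supply is Qs = P - 1.
Clearing the new market: 15 - 4P = P - 1, so P = 3.2 and Q = 2.2.
New expenditure = 3.2 × 2.2 = 7.04.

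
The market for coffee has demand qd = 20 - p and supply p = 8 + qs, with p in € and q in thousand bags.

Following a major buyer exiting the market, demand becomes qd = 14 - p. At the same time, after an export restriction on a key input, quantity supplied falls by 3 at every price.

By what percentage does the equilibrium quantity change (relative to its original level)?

Solve the original market: 20 - p = p - 8, hence p = 14 and q = 6.
The shock moves the curves to qd = 14 - p and qs = p - 11.
Equate the new curves: 14 - p = p - 11, giving 25 = 2p, p = 12.5, q = 1.5.
%Δq = (1.5 − 6) / 6 × 100 = -75%.

-75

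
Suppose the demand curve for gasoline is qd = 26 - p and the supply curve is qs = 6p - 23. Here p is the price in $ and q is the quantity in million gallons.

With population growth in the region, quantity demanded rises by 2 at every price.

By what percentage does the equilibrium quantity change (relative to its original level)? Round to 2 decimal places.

+9.02

Solve the original market: 26 - p = 6p - 23, hence p = 7 and q = 19.
With the change applied: demand qd = 28 - p, supply qs = 6p - 23.
Equate the new curves: 28 - p = 6p - 23, giving 51 = 7p, p = 51/7 ≈ 7.2857, q = 145/7 ≈ 20.7143.
%Δq = (20.7143 − 19) / 19 × 100 = +9.02%.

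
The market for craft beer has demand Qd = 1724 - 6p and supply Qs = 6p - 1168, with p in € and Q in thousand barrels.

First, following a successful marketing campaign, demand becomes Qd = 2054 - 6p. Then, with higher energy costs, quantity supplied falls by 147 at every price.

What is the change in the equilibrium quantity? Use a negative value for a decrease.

+91.5

Initially, 1724 - 6p = 6p - 1168, so 2892 = 12p and p = 241, Q = 278.
The shock moves the curves to Qd = 2054 - 6p and Qs = 6p - 1315.
Clearing the new market: 2054 - 6p = 6p - 1315, so p = 280.75 and Q = 369.5.
ΔQ = 369.5 − 278 = +91.5.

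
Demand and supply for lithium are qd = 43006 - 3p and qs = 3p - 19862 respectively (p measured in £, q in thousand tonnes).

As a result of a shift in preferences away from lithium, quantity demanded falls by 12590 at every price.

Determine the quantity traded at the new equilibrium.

5277

Initially, 43006 - 3p = 3p - 19862, so 62868 = 6p and p = 10478, q = 11572.
The new curves are qd = 30416 - 3p (demand) and qs = 3p - 19862 (supply).
Clearing the new market: 30416 - 3p = 3p - 19862, so p = 25139/3 ≈ 8379.6667 and q = 5277.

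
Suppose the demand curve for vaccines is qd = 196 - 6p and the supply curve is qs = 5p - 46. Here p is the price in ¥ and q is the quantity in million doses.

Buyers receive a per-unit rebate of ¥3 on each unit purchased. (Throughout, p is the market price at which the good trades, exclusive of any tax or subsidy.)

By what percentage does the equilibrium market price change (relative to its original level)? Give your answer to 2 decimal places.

+7.44

Solve the original market: 196 - 6p = 5p - 46, hence p = 22 and q = 64.
Since buyers' out-of-pocket price is the market price minus the rebate, the effective demand curve becomes qd = 214 - 6p.
New equilibrium: 214 - 6p = 5p - 46 ⇒ 260 = 11p ⇒ p = 260/11 ≈ 23.6364, q = 794/11 ≈ 72.1818.
%Δp = (23.6364 − 22) / 22 × 100 = +7.44%.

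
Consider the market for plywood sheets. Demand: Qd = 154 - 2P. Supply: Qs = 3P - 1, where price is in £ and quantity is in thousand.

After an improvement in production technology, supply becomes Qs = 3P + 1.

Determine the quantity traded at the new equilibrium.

92.8

Solve the original market: 154 - 2P = 3P - 1, hence P = 31 and Q = 92.
The shock moves the curves to Qd = 154 - 2P and Qs = 3P + 1.
New equilibrium: 154 - 2P = 3P + 1 ⇒ 153 = 5P ⇒ P = 30.6, Q = 92.8.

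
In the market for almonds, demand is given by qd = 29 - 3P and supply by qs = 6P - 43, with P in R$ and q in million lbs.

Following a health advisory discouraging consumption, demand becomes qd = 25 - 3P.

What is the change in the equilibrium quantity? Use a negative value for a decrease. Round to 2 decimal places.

-2.67

Solve the original market: 29 - 3P = 6P - 43, hence P = 8 and q = 5.
After the shift, demand is qd = 25 - 3P and supply is qs = 6P - 43.
Setting them equal: 25 - 3P = 6P - 43 → 68 = 9P, so P = 68/9 ≈ 7.5556 and q = 7/3 ≈ 2.3333.
Δq = 2.3333 − 5 = -2.67.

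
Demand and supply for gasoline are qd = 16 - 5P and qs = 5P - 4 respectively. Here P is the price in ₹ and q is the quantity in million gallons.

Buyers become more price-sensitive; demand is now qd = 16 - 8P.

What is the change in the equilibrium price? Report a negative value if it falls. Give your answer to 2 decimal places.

Solve the original market: 16 - 5P = 5P - 4, hence P = 2 and q = 6.
The shock moves the curves to qd = 16 - 8P and qs = 5P - 4.
New equilibrium: 16 - 8P = 5P - 4 ⇒ 20 = 13P ⇒ P = 20/13 ≈ 1.5385, q = 48/13 ≈ 3.6923.
ΔP = 1.5385 − 2 = -0.46.

-0.46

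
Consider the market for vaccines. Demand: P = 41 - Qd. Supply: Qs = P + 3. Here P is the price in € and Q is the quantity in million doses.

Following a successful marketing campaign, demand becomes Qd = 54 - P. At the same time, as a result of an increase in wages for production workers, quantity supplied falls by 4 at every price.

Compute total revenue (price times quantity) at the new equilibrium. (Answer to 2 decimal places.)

Original equilibrium: 41 - P = P + 3 gives 38 = 2P, so P = 19 and Q = 22.
After the shift, demand is Qd = 54 - P and supply is Qs = P - 1.
New equilibrium: 54 - P = P - 1 ⇒ 55 = 2P ⇒ P = 27.5, Q = 26.5.
New expenditure = 27.5 × 26.5 = 728.75.

728.75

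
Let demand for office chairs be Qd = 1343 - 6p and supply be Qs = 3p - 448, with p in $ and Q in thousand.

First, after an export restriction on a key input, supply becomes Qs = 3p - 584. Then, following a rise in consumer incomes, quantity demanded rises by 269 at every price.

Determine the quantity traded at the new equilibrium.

148

Before the shock: 1343 - 6p = 3p - 448 ⇒ 1791 = 9p ⇒ p = 199, Q = 149.
The shock moves the curves to Qd = 1612 - 6p and Qs = 3p - 584.
New equilibrium: 1612 - 6p = 3p - 584 ⇒ 2196 = 9p ⇒ p = 244, Q = 148.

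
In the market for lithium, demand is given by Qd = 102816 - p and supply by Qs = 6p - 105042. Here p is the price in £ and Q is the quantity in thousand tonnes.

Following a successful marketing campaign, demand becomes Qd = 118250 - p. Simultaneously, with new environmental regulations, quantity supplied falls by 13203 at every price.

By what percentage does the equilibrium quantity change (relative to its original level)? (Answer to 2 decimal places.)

+15.51

Solve the original market: 102816 - p = 6p - 105042, hence p = 29694 and Q = 73122.
After the shift, demand is Qd = 118250 - p and supply is Qs = 6p - 118245.
Setting them equal: 118250 - p = 6p - 118245 → 236495 = 7p, so p = 33785 and Q = 84465.
%ΔQ = (84465 − 73122) / 73122 × 100 = +15.51%.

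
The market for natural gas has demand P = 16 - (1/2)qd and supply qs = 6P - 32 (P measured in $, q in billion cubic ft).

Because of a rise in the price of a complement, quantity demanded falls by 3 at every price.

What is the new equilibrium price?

Original equilibrium: 32 - 2P = 6P - 32 gives 64 = 8P, so P = 8 and q = 16.
The new curves are qd = 29 - 2P (demand) and qs = 6P - 32 (supply).
Clearing the new market: 29 - 2P = 6P - 32, so P = 7.625 and q = 13.75.

7.625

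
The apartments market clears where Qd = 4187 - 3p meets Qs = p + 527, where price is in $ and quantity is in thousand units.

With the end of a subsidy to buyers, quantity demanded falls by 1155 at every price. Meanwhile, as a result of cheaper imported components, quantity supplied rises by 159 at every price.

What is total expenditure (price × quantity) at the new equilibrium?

746321.25

Original equilibrium: 4187 - 3p = p + 527 gives 3660 = 4p, so p = 915 and Q = 1442.
With the change applied: demand Qd = 3032 - 3p, supply Qs = p + 686.
Clearing the new market: 3032 - 3p = p + 686, so p = 586.5 and Q = 1272.5.
New expenditure = 586.5 × 1272.5 = 746321.25.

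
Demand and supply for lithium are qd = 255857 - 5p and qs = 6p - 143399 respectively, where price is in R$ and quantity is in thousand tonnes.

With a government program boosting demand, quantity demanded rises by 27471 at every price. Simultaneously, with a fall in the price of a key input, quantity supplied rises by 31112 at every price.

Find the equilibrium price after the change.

Initially, 255857 - 5p = 6p - 143399, so 399256 = 11p and p = 36296, q = 74377.
After the shift, demand is qd = 283328 - 5p and supply is qs = 6p - 112287.
Equate the new curves: 283328 - 5p = 6p - 112287, giving 395615 = 11p, p = 35965, q = 103503.

35965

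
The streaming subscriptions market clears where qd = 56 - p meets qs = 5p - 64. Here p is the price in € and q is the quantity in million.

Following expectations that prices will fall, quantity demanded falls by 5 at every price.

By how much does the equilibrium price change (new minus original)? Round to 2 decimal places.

-0.83

Solve the original market: 56 - p = 5p - 64, hence p = 20 and q = 36.
After the shift, demand is qd = 51 - p and supply is qs = 5p - 64.
Equate the new curves: 51 - p = 5p - 64, giving 115 = 6p, p = 115/6 ≈ 19.1667, q = 191/6 ≈ 31.8333.
Δp = 19.1667 − 20 = -0.83.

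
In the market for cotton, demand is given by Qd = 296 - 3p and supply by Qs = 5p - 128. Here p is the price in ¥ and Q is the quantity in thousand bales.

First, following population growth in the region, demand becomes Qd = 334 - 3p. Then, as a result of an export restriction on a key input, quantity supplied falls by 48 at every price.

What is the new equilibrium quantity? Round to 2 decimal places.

142.75

Original equilibrium: 296 - 3p = 5p - 128 gives 424 = 8p, so p = 53 and Q = 137.
The shock moves the curves to Qd = 334 - 3p and Qs = 5p - 176.
Setting them equal: 334 - 3p = 5p - 176 → 510 = 8p, so p = 63.75 and Q = 142.75.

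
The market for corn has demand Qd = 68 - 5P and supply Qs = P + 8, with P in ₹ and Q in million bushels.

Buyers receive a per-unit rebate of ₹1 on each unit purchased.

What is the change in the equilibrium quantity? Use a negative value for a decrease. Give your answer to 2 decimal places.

+0.83

Initially, 68 - 5P = P + 8, so 60 = 6P and P = 10, Q = 18.
Since buyers' out-of-pocket price is the market price minus the rebate, the effective demand curve becomes Qd = 73 - 5P.
New equilibrium: 73 - 5P = P + 8 ⇒ 65 = 6P ⇒ P = 65/6 ≈ 10.8333, Q = 113/6 ≈ 18.8333.
ΔQ = 18.8333 − 18 = +0.83.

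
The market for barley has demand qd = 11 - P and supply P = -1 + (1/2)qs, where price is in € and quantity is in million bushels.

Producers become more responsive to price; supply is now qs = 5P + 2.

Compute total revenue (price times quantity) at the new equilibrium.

Before the shock: 11 - P = 2P + 2 ⇒ 9 = 3P ⇒ P = 3, q = 8.
The new curves are qd = 11 - P (demand) and qs = 5P + 2 (supply).
New equilibrium: 11 - P = 5P + 2 ⇒ 9 = 6P ⇒ P = 1.5, q = 9.5.
New expenditure = 1.5 × 9.5 = 14.25.

14.25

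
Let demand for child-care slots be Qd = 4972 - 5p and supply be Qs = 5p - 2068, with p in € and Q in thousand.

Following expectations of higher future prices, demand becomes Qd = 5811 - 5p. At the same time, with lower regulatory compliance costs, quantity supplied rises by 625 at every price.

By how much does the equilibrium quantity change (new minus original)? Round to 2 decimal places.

Original equilibrium: 4972 - 5p = 5p - 2068 gives 7040 = 10p, so p = 704 and Q = 1452.
After the shift, demand is Qd = 5811 - 5p and supply is Qs = 5p - 1443.
Setting them equal: 5811 - 5p = 5p - 1443 → 7254 = 10p, so p = 725.4 and Q = 2184.
ΔQ = 2184 − 1452 = +732.00.

+732.00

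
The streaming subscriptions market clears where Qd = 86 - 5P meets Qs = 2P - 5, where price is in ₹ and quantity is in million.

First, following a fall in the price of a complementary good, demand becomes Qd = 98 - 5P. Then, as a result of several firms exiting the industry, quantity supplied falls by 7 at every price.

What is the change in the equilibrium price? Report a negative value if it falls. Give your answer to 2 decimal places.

+2.71

Initially, 86 - 5P = 2P - 5, so 91 = 7P and P = 13, Q = 21.
The shock moves the curves to Qd = 98 - 5P and Qs = 2P - 12.
New equilibrium: 98 - 5P = 2P - 12 ⇒ 110 = 7P ⇒ P = 110/7 ≈ 15.7143, Q = 136/7 ≈ 19.4286.
ΔP = 15.7143 − 13 = +2.71.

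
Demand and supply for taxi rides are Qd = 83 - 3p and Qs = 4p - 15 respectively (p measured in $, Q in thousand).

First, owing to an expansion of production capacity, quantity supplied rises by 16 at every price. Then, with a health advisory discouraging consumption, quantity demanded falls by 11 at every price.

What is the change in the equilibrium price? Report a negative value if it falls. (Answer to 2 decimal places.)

Solve the original market: 83 - 3p = 4p - 15, hence p = 14 and Q = 41.
With the change applied: demand Qd = 72 - 3p, supply Qs = 4p + 1.
Equate the new curves: 72 - 3p = 4p + 1, giving 71 = 7p, p = 71/7 ≈ 10.1429, Q = 291/7 ≈ 41.5714.
Δp = 10.1429 − 14 = -3.86.

-3.86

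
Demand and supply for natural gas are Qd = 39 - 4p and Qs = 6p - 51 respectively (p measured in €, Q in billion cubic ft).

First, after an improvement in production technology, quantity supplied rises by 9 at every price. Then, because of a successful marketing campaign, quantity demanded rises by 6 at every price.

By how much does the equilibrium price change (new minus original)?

-0.3

Before the shock: 39 - 4p = 6p - 51 ⇒ 90 = 10p ⇒ p = 9, Q = 3.
After the shift, demand is Qd = 45 - 4p and supply is Qs = 6p - 42.
Clearing the new market: 45 - 4p = 6p - 42, so p = 8.7 and Q = 10.2.
Δp = 8.7 − 9 = -0.3.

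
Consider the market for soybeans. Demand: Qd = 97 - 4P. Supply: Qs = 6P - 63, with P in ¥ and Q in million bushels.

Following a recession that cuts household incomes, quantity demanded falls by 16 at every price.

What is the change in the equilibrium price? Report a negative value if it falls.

-1.6

Solve the original market: 97 - 4P = 6P - 63, hence P = 16 and Q = 33.
After the shift, demand is Qd = 81 - 4P and supply is Qs = 6P - 63.
Setting them equal: 81 - 4P = 6P - 63 → 144 = 10P, so P = 14.4 and Q = 23.4.
ΔP = 14.4 − 16 = -1.6.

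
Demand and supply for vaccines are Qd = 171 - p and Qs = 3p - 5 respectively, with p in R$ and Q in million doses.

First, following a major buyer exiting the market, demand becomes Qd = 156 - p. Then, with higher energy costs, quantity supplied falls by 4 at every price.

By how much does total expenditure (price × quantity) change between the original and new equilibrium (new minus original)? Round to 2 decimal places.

Original equilibrium: 171 - p = 3p - 5 gives 176 = 4p, so p = 44 and Q = 127.
The shock moves the curves to Qd = 156 - p and Qs = 3p - 9.
New equilibrium: 156 - p = 3p - 9 ⇒ 165 = 4p ⇒ p = 41.25, Q = 114.75.
Expenditure moves from 44×127 = 5588 to 41.25×114.75 = 4733.4375; change = -854.56.

-854.56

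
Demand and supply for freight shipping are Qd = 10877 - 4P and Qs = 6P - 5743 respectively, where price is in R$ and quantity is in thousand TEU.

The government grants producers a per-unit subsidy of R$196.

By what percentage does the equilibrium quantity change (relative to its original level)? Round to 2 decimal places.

+11.12

Solve the original market: 10877 - 4P = 6P - 5743, hence P = 1662 and Q = 4229.
Since sellers receive the price plus the subsidy, the effective supply curve becomes Qs = 6P - 4567.
Clearing the new market: 10877 - 4P = 6P - 4567, so P = 1544.4 and Q = 4699.4.
%ΔQ = (4699.4 − 4229) / 4229 × 100 = +11.12%.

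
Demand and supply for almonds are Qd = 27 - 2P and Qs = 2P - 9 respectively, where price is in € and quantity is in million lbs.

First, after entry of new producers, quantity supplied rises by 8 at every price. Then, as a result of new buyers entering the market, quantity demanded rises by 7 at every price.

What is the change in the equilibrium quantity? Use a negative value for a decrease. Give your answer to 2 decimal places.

+7.50

Initially, 27 - 2P = 2P - 9, so 36 = 4P and P = 9, Q = 9.
With the change applied: demand Qd = 34 - 2P, supply Qs = 2P - 1.
Equate the new curves: 34 - 2P = 2P - 1, giving 35 = 4P, P = 8.75, Q = 16.5.
ΔQ = 16.5 − 9 = +7.50.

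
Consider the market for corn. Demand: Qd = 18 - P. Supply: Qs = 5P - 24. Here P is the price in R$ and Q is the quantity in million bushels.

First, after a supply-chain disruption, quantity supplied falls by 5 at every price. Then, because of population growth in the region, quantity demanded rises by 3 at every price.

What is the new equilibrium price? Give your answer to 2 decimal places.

8.33

Original equilibrium: 18 - P = 5P - 24 gives 42 = 6P, so P = 7 and Q = 11.
With the change applied: demand Qd = 21 - P, supply Qs = 5P - 29.
Clearing the new market: 21 - P = 5P - 29, so P = 25/3 ≈ 8.3333 and Q = 38/3 ≈ 12.6667.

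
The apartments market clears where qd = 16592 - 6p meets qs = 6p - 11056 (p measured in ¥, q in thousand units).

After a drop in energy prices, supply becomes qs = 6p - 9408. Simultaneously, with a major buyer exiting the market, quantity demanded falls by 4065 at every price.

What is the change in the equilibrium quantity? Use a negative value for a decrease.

Original equilibrium: 16592 - 6p = 6p - 11056 gives 27648 = 12p, so p = 2304 and q = 2768.
After the shift, demand is qd = 12527 - 6p and supply is qs = 6p - 9408.
Setting them equal: 12527 - 6p = 6p - 9408 → 21935 = 12p, so p = 21935/12 ≈ 1827.9167 and q = 1559.5.
Δq = 1559.5 − 2768 = -1208.5.

-1208.5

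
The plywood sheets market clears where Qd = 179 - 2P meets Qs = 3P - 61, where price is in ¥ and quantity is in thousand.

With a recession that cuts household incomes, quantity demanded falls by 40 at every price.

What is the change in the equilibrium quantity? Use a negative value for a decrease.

-24

Before the shock: 179 - 2P = 3P - 61 ⇒ 240 = 5P ⇒ P = 48, Q = 83.
The new curves are Qd = 139 - 2P (demand) and Qs = 3P - 61 (supply).
Equate the new curves: 139 - 2P = 3P - 61, giving 200 = 5P, P = 40, Q = 59.
ΔQ = 59 − 83 = -24.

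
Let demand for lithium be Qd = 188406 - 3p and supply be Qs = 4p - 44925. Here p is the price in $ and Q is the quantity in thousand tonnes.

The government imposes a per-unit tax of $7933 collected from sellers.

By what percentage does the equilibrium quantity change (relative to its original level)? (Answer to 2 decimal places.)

-15.38

Initially, 188406 - 3p = 4p - 44925, so 233331 = 7p and p = 33333, Q = 88407.
Since sellers keep the price net of the tax, the effective supply curve becomes Qs = 4p - 76657.
Clearing the new market: 188406 - 3p = 4p - 76657, so p = 265063/7 ≈ 37866.1429 and Q = 523653/7 ≈ 74807.5714.
%ΔQ = (74807.5714 − 88407) / 88407 × 100 = -15.38%.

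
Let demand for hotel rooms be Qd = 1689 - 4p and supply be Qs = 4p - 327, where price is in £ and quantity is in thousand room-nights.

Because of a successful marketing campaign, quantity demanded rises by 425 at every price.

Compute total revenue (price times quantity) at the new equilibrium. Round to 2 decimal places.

272629.19

Initially, 1689 - 4p = 4p - 327, so 2016 = 8p and p = 252, Q = 681.
The shock moves the curves to Qd = 2114 - 4p and Qs = 4p - 327.
Setting them equal: 2114 - 4p = 4p - 327 → 2441 = 8p, so p = 305.125 and Q = 893.5.
New expenditure = 305.125 × 893.5 = 272629.19.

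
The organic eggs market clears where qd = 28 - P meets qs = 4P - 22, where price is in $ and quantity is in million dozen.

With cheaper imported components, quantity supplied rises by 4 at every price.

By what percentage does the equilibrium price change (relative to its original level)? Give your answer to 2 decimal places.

-8.00

Original equilibrium: 28 - P = 4P - 22 gives 50 = 5P, so P = 10 and q = 18.
After the shift, demand is qd = 28 - P and supply is qs = 4P - 18.
Clearing the new market: 28 - P = 4P - 18, so P = 9.2 and q = 18.8.
%ΔP = (9.2 − 10) / 10 × 100 = -8.00%.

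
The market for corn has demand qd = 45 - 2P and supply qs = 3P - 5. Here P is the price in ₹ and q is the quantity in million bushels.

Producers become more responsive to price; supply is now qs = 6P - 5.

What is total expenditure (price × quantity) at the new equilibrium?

Original equilibrium: 45 - 2P = 3P - 5 gives 50 = 5P, so P = 10 and q = 25.
The new curves are qd = 45 - 2P (demand) and qs = 6P - 5 (supply).
Equate the new curves: 45 - 2P = 6P - 5, giving 50 = 8P, P = 6.25, q = 32.5.
New expenditure = 6.25 × 32.5 = 203.125.

203.125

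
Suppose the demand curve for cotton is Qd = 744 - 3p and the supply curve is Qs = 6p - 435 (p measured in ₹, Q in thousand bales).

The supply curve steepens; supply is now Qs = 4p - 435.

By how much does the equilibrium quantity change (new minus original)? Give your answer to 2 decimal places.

Before the shock: 744 - 3p = 6p - 435 ⇒ 1179 = 9p ⇒ p = 131, Q = 351.
The shock moves the curves to Qd = 744 - 3p and Qs = 4p - 435.
New equilibrium: 744 - 3p = 4p - 435 ⇒ 1179 = 7p ⇒ p = 1179/7 ≈ 168.4286, Q = 1671/7 ≈ 238.7143.
ΔQ = 238.7143 − 351 = -112.29.

-112.29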